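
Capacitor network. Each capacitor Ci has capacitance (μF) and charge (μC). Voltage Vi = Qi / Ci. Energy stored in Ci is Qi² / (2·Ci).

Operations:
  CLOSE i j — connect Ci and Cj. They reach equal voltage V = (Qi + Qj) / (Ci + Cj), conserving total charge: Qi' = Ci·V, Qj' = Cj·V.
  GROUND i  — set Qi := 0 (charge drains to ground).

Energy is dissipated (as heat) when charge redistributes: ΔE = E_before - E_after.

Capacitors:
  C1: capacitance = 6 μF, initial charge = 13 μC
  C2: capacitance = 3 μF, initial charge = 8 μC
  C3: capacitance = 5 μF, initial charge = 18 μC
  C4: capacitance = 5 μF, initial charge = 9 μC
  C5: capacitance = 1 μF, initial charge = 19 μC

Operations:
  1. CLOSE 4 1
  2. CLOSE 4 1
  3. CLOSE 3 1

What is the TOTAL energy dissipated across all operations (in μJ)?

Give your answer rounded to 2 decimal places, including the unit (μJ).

Answer: 3.67 μJ

Derivation:
Initial: C1(6μF, Q=13μC, V=2.17V), C2(3μF, Q=8μC, V=2.67V), C3(5μF, Q=18μC, V=3.60V), C4(5μF, Q=9μC, V=1.80V), C5(1μF, Q=19μC, V=19.00V)
Op 1: CLOSE 4-1: Q_total=22.00, C_total=11.00, V=2.00; Q4=10.00, Q1=12.00; dissipated=0.183
Op 2: CLOSE 4-1: Q_total=22.00, C_total=11.00, V=2.00; Q4=10.00, Q1=12.00; dissipated=0.000
Op 3: CLOSE 3-1: Q_total=30.00, C_total=11.00, V=2.73; Q3=13.64, Q1=16.36; dissipated=3.491
Total dissipated: 3.674 μJ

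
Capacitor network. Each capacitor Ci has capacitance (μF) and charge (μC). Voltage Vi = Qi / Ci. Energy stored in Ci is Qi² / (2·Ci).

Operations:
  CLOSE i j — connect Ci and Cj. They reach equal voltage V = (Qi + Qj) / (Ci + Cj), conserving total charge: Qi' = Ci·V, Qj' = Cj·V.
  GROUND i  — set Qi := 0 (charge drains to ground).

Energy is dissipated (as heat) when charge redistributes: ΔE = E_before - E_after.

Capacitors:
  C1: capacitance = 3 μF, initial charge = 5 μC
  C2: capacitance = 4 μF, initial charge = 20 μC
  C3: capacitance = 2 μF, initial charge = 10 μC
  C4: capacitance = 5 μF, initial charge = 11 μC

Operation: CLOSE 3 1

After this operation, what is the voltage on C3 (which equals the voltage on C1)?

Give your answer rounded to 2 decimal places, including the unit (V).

Initial: C1(3μF, Q=5μC, V=1.67V), C2(4μF, Q=20μC, V=5.00V), C3(2μF, Q=10μC, V=5.00V), C4(5μF, Q=11μC, V=2.20V)
Op 1: CLOSE 3-1: Q_total=15.00, C_total=5.00, V=3.00; Q3=6.00, Q1=9.00; dissipated=6.667

Answer: 3.00 V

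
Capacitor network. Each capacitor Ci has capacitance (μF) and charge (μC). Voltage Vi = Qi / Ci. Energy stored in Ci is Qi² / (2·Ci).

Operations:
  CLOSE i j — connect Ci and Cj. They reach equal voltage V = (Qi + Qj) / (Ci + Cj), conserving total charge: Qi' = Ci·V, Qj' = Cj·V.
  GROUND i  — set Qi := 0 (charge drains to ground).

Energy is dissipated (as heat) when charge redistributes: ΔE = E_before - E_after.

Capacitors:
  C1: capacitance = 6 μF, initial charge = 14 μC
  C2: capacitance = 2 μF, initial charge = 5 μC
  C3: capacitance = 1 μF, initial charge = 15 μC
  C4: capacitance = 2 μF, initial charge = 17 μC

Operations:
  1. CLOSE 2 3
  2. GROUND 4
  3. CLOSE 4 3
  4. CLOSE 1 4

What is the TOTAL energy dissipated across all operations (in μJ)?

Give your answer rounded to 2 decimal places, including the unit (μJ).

Answer: 139.16 μJ

Derivation:
Initial: C1(6μF, Q=14μC, V=2.33V), C2(2μF, Q=5μC, V=2.50V), C3(1μF, Q=15μC, V=15.00V), C4(2μF, Q=17μC, V=8.50V)
Op 1: CLOSE 2-3: Q_total=20.00, C_total=3.00, V=6.67; Q2=13.33, Q3=6.67; dissipated=52.083
Op 2: GROUND 4: Q4=0; energy lost=72.250
Op 3: CLOSE 4-3: Q_total=6.67, C_total=3.00, V=2.22; Q4=4.44, Q3=2.22; dissipated=14.815
Op 4: CLOSE 1-4: Q_total=18.44, C_total=8.00, V=2.31; Q1=13.83, Q4=4.61; dissipated=0.009
Total dissipated: 139.157 μJ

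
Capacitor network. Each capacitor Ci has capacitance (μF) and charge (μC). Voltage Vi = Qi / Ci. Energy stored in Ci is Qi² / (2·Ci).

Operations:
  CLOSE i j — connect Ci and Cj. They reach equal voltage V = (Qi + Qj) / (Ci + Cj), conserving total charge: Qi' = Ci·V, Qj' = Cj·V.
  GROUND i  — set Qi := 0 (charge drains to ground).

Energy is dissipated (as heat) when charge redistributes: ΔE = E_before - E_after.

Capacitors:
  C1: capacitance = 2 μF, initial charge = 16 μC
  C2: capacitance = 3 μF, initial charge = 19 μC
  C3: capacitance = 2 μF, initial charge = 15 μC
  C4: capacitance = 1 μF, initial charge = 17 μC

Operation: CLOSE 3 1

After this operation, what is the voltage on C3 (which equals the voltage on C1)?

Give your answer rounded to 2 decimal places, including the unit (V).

Initial: C1(2μF, Q=16μC, V=8.00V), C2(3μF, Q=19μC, V=6.33V), C3(2μF, Q=15μC, V=7.50V), C4(1μF, Q=17μC, V=17.00V)
Op 1: CLOSE 3-1: Q_total=31.00, C_total=4.00, V=7.75; Q3=15.50, Q1=15.50; dissipated=0.125

Answer: 7.75 V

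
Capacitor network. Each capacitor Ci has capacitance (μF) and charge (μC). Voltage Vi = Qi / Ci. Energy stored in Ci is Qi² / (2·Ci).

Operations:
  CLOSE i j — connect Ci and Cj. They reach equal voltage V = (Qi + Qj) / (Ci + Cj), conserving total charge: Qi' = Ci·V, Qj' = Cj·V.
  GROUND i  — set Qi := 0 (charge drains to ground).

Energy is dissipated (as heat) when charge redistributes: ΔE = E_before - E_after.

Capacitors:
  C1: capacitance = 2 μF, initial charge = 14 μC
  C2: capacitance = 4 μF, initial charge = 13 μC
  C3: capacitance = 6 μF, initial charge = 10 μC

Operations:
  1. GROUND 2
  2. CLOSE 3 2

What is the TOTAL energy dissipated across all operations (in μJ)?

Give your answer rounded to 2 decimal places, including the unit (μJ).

Initial: C1(2μF, Q=14μC, V=7.00V), C2(4μF, Q=13μC, V=3.25V), C3(6μF, Q=10μC, V=1.67V)
Op 1: GROUND 2: Q2=0; energy lost=21.125
Op 2: CLOSE 3-2: Q_total=10.00, C_total=10.00, V=1.00; Q3=6.00, Q2=4.00; dissipated=3.333
Total dissipated: 24.458 μJ

Answer: 24.46 μJ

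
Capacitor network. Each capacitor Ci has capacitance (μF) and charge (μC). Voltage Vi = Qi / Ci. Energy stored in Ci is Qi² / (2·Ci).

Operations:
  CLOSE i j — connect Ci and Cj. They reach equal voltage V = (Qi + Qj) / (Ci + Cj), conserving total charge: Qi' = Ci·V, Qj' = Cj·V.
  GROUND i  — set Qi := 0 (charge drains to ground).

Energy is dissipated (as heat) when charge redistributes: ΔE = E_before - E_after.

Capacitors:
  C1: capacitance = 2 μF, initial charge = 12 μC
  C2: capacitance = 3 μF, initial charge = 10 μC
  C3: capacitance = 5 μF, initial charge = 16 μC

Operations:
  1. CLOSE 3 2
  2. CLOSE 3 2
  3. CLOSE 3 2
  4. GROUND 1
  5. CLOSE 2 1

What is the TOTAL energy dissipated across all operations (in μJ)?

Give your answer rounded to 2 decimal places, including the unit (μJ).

Answer: 42.35 μJ

Derivation:
Initial: C1(2μF, Q=12μC, V=6.00V), C2(3μF, Q=10μC, V=3.33V), C3(5μF, Q=16μC, V=3.20V)
Op 1: CLOSE 3-2: Q_total=26.00, C_total=8.00, V=3.25; Q3=16.25, Q2=9.75; dissipated=0.017
Op 2: CLOSE 3-2: Q_total=26.00, C_total=8.00, V=3.25; Q3=16.25, Q2=9.75; dissipated=0.000
Op 3: CLOSE 3-2: Q_total=26.00, C_total=8.00, V=3.25; Q3=16.25, Q2=9.75; dissipated=0.000
Op 4: GROUND 1: Q1=0; energy lost=36.000
Op 5: CLOSE 2-1: Q_total=9.75, C_total=5.00, V=1.95; Q2=5.85, Q1=3.90; dissipated=6.338
Total dissipated: 42.354 μJ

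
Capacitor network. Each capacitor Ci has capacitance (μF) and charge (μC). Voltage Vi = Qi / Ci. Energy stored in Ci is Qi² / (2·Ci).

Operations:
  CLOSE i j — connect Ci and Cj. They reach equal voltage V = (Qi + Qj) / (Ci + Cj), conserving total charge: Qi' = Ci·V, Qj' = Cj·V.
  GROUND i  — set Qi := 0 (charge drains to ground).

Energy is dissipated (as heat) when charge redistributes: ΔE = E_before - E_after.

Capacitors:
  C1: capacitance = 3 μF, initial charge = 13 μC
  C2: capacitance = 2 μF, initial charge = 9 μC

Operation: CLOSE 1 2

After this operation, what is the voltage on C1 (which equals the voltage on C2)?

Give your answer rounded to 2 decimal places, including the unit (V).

Answer: 4.40 V

Derivation:
Initial: C1(3μF, Q=13μC, V=4.33V), C2(2μF, Q=9μC, V=4.50V)
Op 1: CLOSE 1-2: Q_total=22.00, C_total=5.00, V=4.40; Q1=13.20, Q2=8.80; dissipated=0.017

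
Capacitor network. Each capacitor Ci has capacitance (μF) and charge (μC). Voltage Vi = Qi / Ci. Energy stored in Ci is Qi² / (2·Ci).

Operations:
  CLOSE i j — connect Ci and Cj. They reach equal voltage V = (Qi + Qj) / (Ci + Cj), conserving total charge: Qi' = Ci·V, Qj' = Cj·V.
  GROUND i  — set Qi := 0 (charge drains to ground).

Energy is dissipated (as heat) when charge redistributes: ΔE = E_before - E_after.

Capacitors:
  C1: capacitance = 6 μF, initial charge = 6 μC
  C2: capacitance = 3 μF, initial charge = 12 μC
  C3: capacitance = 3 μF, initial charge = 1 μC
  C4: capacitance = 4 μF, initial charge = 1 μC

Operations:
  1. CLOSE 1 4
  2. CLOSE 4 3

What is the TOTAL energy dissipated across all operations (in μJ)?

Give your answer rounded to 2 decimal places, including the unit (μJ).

Initial: C1(6μF, Q=6μC, V=1.00V), C2(3μF, Q=12μC, V=4.00V), C3(3μF, Q=1μC, V=0.33V), C4(4μF, Q=1μC, V=0.25V)
Op 1: CLOSE 1-4: Q_total=7.00, C_total=10.00, V=0.70; Q1=4.20, Q4=2.80; dissipated=0.675
Op 2: CLOSE 4-3: Q_total=3.80, C_total=7.00, V=0.54; Q4=2.17, Q3=1.63; dissipated=0.115
Total dissipated: 0.790 μJ

Answer: 0.79 μJ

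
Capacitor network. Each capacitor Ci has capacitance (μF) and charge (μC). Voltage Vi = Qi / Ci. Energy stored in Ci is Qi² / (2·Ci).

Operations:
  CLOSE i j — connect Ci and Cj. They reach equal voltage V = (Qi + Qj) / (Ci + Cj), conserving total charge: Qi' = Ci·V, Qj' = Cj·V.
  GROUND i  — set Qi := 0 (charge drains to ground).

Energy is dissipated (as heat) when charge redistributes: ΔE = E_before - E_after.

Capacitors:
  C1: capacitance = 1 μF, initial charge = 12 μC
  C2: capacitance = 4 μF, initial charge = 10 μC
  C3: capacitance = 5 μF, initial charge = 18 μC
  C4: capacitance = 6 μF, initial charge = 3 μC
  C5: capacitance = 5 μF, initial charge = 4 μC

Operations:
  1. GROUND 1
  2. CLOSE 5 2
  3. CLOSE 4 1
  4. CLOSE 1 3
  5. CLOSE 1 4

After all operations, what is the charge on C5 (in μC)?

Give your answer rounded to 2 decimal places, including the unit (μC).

Initial: C1(1μF, Q=12μC, V=12.00V), C2(4μF, Q=10μC, V=2.50V), C3(5μF, Q=18μC, V=3.60V), C4(6μF, Q=3μC, V=0.50V), C5(5μF, Q=4μC, V=0.80V)
Op 1: GROUND 1: Q1=0; energy lost=72.000
Op 2: CLOSE 5-2: Q_total=14.00, C_total=9.00, V=1.56; Q5=7.78, Q2=6.22; dissipated=3.211
Op 3: CLOSE 4-1: Q_total=3.00, C_total=7.00, V=0.43; Q4=2.57, Q1=0.43; dissipated=0.107
Op 4: CLOSE 1-3: Q_total=18.43, C_total=6.00, V=3.07; Q1=3.07, Q3=15.36; dissipated=4.191
Op 5: CLOSE 1-4: Q_total=5.64, C_total=7.00, V=0.81; Q1=0.81, Q4=4.84; dissipated=2.993
Final charges: Q1=0.81, Q2=6.22, Q3=15.36, Q4=4.84, Q5=7.78

Answer: 7.78 μC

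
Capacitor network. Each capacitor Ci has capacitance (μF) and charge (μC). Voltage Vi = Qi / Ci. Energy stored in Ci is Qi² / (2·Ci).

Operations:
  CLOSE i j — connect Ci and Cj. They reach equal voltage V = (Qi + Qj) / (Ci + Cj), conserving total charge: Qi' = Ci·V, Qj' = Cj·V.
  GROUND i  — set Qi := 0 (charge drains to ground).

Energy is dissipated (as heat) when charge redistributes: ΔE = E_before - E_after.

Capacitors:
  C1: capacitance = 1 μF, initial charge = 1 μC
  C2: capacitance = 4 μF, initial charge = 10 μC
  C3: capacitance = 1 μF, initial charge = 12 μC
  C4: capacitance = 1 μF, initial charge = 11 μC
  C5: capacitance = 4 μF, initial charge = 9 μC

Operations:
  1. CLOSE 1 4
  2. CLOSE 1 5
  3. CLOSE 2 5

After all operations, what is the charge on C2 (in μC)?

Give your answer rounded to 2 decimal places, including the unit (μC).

Initial: C1(1μF, Q=1μC, V=1.00V), C2(4μF, Q=10μC, V=2.50V), C3(1μF, Q=12μC, V=12.00V), C4(1μF, Q=11μC, V=11.00V), C5(4μF, Q=9μC, V=2.25V)
Op 1: CLOSE 1-4: Q_total=12.00, C_total=2.00, V=6.00; Q1=6.00, Q4=6.00; dissipated=25.000
Op 2: CLOSE 1-5: Q_total=15.00, C_total=5.00, V=3.00; Q1=3.00, Q5=12.00; dissipated=5.625
Op 3: CLOSE 2-5: Q_total=22.00, C_total=8.00, V=2.75; Q2=11.00, Q5=11.00; dissipated=0.250
Final charges: Q1=3.00, Q2=11.00, Q3=12.00, Q4=6.00, Q5=11.00

Answer: 11.00 μC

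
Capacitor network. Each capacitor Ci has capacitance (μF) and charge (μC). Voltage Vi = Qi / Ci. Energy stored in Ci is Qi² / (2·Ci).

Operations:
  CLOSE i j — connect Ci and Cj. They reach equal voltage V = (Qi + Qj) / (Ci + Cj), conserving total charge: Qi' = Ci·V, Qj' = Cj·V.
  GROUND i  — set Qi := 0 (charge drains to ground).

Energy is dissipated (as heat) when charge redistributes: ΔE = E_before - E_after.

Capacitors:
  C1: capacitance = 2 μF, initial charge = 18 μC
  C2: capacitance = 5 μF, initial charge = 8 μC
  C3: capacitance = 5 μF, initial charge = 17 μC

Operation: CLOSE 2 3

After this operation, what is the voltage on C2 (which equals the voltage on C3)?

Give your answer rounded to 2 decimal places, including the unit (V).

Answer: 2.50 V

Derivation:
Initial: C1(2μF, Q=18μC, V=9.00V), C2(5μF, Q=8μC, V=1.60V), C3(5μF, Q=17μC, V=3.40V)
Op 1: CLOSE 2-3: Q_total=25.00, C_total=10.00, V=2.50; Q2=12.50, Q3=12.50; dissipated=4.050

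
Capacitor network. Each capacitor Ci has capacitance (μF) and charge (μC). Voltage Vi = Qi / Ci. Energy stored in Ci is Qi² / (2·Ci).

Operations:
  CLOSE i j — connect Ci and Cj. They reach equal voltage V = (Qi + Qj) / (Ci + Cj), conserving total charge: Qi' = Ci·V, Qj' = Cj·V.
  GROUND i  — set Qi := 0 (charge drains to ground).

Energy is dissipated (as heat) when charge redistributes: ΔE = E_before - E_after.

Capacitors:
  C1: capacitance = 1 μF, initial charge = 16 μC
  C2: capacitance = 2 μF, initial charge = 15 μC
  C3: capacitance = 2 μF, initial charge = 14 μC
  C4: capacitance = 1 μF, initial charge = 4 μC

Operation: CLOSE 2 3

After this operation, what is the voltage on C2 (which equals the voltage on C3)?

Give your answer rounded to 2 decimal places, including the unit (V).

Answer: 7.25 V

Derivation:
Initial: C1(1μF, Q=16μC, V=16.00V), C2(2μF, Q=15μC, V=7.50V), C3(2μF, Q=14μC, V=7.00V), C4(1μF, Q=4μC, V=4.00V)
Op 1: CLOSE 2-3: Q_total=29.00, C_total=4.00, V=7.25; Q2=14.50, Q3=14.50; dissipated=0.125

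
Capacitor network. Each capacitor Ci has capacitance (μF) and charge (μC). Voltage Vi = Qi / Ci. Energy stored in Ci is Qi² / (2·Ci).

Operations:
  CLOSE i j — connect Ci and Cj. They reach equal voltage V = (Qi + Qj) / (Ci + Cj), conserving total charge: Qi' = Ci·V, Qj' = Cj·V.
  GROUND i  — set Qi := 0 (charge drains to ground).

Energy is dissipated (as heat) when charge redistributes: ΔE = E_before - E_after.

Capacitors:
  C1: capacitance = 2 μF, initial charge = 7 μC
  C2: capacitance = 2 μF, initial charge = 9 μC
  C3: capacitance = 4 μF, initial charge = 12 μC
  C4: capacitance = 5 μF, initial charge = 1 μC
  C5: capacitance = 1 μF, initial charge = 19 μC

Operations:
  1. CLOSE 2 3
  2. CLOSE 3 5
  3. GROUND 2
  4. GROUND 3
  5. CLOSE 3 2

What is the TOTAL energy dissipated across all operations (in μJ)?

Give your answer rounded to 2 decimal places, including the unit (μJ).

Answer: 196.97 μJ

Derivation:
Initial: C1(2μF, Q=7μC, V=3.50V), C2(2μF, Q=9μC, V=4.50V), C3(4μF, Q=12μC, V=3.00V), C4(5μF, Q=1μC, V=0.20V), C5(1μF, Q=19μC, V=19.00V)
Op 1: CLOSE 2-3: Q_total=21.00, C_total=6.00, V=3.50; Q2=7.00, Q3=14.00; dissipated=1.500
Op 2: CLOSE 3-5: Q_total=33.00, C_total=5.00, V=6.60; Q3=26.40, Q5=6.60; dissipated=96.100
Op 3: GROUND 2: Q2=0; energy lost=12.250
Op 4: GROUND 3: Q3=0; energy lost=87.120
Op 5: CLOSE 3-2: Q_total=0.00, C_total=6.00, V=0.00; Q3=0.00, Q2=0.00; dissipated=0.000
Total dissipated: 196.970 μJ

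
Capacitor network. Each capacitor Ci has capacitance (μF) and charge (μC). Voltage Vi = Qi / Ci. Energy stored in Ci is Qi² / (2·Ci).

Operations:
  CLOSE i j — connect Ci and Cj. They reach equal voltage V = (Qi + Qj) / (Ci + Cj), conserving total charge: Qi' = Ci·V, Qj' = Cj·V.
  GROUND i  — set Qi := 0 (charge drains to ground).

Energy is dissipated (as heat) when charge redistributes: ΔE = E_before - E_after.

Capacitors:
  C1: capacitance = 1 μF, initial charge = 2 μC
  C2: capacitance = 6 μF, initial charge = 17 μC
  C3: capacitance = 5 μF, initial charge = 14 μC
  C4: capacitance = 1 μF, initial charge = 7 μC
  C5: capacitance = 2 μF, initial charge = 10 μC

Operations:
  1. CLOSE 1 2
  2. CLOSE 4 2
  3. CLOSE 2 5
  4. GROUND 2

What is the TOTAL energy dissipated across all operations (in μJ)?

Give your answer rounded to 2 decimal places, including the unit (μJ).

Answer: 52.34 μJ

Derivation:
Initial: C1(1μF, Q=2μC, V=2.00V), C2(6μF, Q=17μC, V=2.83V), C3(5μF, Q=14μC, V=2.80V), C4(1μF, Q=7μC, V=7.00V), C5(2μF, Q=10μC, V=5.00V)
Op 1: CLOSE 1-2: Q_total=19.00, C_total=7.00, V=2.71; Q1=2.71, Q2=16.29; dissipated=0.298
Op 2: CLOSE 4-2: Q_total=23.29, C_total=7.00, V=3.33; Q4=3.33, Q2=19.96; dissipated=7.872
Op 3: CLOSE 2-5: Q_total=29.96, C_total=8.00, V=3.74; Q2=22.47, Q5=7.49; dissipated=2.100
Op 4: GROUND 2: Q2=0; energy lost=42.073
Total dissipated: 52.342 μJ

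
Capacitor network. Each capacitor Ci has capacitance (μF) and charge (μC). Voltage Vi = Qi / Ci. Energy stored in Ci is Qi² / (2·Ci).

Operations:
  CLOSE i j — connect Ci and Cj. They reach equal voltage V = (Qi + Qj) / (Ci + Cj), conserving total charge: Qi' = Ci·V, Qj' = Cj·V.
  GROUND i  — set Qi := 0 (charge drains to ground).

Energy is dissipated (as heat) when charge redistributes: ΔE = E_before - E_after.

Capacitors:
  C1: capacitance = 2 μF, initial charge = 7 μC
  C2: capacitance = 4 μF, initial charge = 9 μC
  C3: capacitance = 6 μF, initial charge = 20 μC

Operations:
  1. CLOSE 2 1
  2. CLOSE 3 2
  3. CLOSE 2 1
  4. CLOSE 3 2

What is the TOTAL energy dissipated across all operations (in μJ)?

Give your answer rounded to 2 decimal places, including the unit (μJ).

Initial: C1(2μF, Q=7μC, V=3.50V), C2(4μF, Q=9μC, V=2.25V), C3(6μF, Q=20μC, V=3.33V)
Op 1: CLOSE 2-1: Q_total=16.00, C_total=6.00, V=2.67; Q2=10.67, Q1=5.33; dissipated=1.042
Op 2: CLOSE 3-2: Q_total=30.67, C_total=10.00, V=3.07; Q3=18.40, Q2=12.27; dissipated=0.533
Op 3: CLOSE 2-1: Q_total=17.60, C_total=6.00, V=2.93; Q2=11.73, Q1=5.87; dissipated=0.107
Op 4: CLOSE 3-2: Q_total=30.13, C_total=10.00, V=3.01; Q3=18.08, Q2=12.05; dissipated=0.021
Total dissipated: 1.703 μJ

Answer: 1.70 μJ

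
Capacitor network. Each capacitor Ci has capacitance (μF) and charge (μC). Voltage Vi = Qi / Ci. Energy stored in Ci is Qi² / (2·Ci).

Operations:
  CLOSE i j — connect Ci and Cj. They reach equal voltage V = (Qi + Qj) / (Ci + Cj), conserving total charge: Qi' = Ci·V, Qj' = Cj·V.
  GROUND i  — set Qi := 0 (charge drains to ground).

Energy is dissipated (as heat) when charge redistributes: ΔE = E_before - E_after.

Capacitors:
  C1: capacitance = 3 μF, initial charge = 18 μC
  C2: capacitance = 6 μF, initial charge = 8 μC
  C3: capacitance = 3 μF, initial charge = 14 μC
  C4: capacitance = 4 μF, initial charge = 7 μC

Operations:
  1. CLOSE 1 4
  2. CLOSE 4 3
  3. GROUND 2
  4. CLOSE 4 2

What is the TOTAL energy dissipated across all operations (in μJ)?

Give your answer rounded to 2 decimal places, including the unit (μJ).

Initial: C1(3μF, Q=18μC, V=6.00V), C2(6μF, Q=8μC, V=1.33V), C3(3μF, Q=14μC, V=4.67V), C4(4μF, Q=7μC, V=1.75V)
Op 1: CLOSE 1-4: Q_total=25.00, C_total=7.00, V=3.57; Q1=10.71, Q4=14.29; dissipated=15.482
Op 2: CLOSE 4-3: Q_total=28.29, C_total=7.00, V=4.04; Q4=16.16, Q3=12.12; dissipated=1.028
Op 3: GROUND 2: Q2=0; energy lost=5.333
Op 4: CLOSE 4-2: Q_total=16.16, C_total=10.00, V=1.62; Q4=6.47, Q2=9.70; dissipated=19.594
Total dissipated: 41.437 μJ

Answer: 41.44 μJ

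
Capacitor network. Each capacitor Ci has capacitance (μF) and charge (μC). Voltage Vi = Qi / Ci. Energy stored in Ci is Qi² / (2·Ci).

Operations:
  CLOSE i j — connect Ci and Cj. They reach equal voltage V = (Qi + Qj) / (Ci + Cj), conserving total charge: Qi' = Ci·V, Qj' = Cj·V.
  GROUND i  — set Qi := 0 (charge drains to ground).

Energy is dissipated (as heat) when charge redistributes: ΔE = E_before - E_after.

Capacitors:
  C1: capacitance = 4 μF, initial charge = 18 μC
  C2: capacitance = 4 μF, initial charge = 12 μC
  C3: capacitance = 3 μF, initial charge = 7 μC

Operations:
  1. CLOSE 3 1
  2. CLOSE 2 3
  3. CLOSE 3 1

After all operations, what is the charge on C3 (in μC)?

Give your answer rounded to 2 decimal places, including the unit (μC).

Initial: C1(4μF, Q=18μC, V=4.50V), C2(4μF, Q=12μC, V=3.00V), C3(3μF, Q=7μC, V=2.33V)
Op 1: CLOSE 3-1: Q_total=25.00, C_total=7.00, V=3.57; Q3=10.71, Q1=14.29; dissipated=4.024
Op 2: CLOSE 2-3: Q_total=22.71, C_total=7.00, V=3.24; Q2=12.98, Q3=9.73; dissipated=0.280
Op 3: CLOSE 3-1: Q_total=24.02, C_total=7.00, V=3.43; Q3=10.29, Q1=13.73; dissipated=0.091
Final charges: Q1=13.73, Q2=12.98, Q3=10.29

Answer: 10.29 μC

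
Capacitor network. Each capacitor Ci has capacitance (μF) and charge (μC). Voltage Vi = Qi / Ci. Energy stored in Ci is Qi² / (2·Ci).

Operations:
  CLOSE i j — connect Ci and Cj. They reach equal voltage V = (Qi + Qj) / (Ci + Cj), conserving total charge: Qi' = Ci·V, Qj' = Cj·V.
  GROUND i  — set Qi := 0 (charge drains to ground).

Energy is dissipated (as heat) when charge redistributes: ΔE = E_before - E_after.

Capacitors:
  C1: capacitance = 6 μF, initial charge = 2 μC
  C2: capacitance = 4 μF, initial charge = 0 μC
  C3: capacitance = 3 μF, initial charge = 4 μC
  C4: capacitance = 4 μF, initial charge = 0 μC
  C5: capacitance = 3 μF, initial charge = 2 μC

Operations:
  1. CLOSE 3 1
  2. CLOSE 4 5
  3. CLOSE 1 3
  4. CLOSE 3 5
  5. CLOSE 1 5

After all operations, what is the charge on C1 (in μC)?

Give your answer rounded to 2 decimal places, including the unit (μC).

Answer: 3.62 μC

Derivation:
Initial: C1(6μF, Q=2μC, V=0.33V), C2(4μF, Q=0μC, V=0.00V), C3(3μF, Q=4μC, V=1.33V), C4(4μF, Q=0μC, V=0.00V), C5(3μF, Q=2μC, V=0.67V)
Op 1: CLOSE 3-1: Q_total=6.00, C_total=9.00, V=0.67; Q3=2.00, Q1=4.00; dissipated=1.000
Op 2: CLOSE 4-5: Q_total=2.00, C_total=7.00, V=0.29; Q4=1.14, Q5=0.86; dissipated=0.381
Op 3: CLOSE 1-3: Q_total=6.00, C_total=9.00, V=0.67; Q1=4.00, Q3=2.00; dissipated=0.000
Op 4: CLOSE 3-5: Q_total=2.86, C_total=6.00, V=0.48; Q3=1.43, Q5=1.43; dissipated=0.109
Op 5: CLOSE 1-5: Q_total=5.43, C_total=9.00, V=0.60; Q1=3.62, Q5=1.81; dissipated=0.036
Final charges: Q1=3.62, Q2=0.00, Q3=1.43, Q4=1.14, Q5=1.81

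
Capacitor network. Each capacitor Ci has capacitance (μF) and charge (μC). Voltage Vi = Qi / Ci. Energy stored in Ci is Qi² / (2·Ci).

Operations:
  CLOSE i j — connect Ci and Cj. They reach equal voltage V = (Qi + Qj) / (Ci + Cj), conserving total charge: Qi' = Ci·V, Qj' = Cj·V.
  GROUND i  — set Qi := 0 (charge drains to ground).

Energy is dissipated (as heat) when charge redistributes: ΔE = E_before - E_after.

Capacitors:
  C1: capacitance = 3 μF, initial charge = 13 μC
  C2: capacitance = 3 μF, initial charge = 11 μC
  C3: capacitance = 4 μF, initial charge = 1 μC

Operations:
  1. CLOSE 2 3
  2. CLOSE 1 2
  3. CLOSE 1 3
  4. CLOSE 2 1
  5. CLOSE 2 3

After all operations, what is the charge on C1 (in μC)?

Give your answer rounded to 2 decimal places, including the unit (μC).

Initial: C1(3μF, Q=13μC, V=4.33V), C2(3μF, Q=11μC, V=3.67V), C3(4μF, Q=1μC, V=0.25V)
Op 1: CLOSE 2-3: Q_total=12.00, C_total=7.00, V=1.71; Q2=5.14, Q3=6.86; dissipated=10.006
Op 2: CLOSE 1-2: Q_total=18.14, C_total=6.00, V=3.02; Q1=9.07, Q2=9.07; dissipated=5.145
Op 3: CLOSE 1-3: Q_total=15.93, C_total=7.00, V=2.28; Q1=6.83, Q3=9.10; dissipated=1.470
Op 4: CLOSE 2-1: Q_total=15.90, C_total=6.00, V=2.65; Q2=7.95, Q1=7.95; dissipated=0.420
Op 5: CLOSE 2-3: Q_total=17.05, C_total=7.00, V=2.44; Q2=7.31, Q3=9.74; dissipated=0.120
Final charges: Q1=7.95, Q2=7.31, Q3=9.74

Answer: 7.95 μC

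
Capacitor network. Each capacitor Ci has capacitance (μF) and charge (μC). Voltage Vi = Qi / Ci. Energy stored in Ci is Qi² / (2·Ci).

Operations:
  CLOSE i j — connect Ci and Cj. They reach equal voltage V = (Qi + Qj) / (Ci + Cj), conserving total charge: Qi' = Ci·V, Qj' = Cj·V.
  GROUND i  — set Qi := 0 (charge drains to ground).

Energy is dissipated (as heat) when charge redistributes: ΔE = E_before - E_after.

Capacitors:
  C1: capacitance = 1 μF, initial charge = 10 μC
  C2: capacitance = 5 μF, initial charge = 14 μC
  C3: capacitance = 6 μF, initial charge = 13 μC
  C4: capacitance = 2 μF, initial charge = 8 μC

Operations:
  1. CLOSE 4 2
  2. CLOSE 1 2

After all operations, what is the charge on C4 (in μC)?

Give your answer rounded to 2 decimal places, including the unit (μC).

Initial: C1(1μF, Q=10μC, V=10.00V), C2(5μF, Q=14μC, V=2.80V), C3(6μF, Q=13μC, V=2.17V), C4(2μF, Q=8μC, V=4.00V)
Op 1: CLOSE 4-2: Q_total=22.00, C_total=7.00, V=3.14; Q4=6.29, Q2=15.71; dissipated=1.029
Op 2: CLOSE 1-2: Q_total=25.71, C_total=6.00, V=4.29; Q1=4.29, Q2=21.43; dissipated=19.592
Final charges: Q1=4.29, Q2=21.43, Q3=13.00, Q4=6.29

Answer: 6.29 μC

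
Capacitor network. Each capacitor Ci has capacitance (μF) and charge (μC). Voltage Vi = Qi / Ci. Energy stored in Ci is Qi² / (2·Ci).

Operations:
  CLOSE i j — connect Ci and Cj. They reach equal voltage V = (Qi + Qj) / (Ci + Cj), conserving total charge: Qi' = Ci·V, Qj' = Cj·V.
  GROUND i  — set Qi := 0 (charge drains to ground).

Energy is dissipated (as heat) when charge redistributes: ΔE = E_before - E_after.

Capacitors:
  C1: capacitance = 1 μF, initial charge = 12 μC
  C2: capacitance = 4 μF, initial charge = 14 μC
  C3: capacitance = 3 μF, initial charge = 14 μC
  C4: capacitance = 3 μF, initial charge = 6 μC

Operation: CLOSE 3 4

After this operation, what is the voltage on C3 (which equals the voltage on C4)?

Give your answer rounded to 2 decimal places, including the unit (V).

Answer: 3.33 V

Derivation:
Initial: C1(1μF, Q=12μC, V=12.00V), C2(4μF, Q=14μC, V=3.50V), C3(3μF, Q=14μC, V=4.67V), C4(3μF, Q=6μC, V=2.00V)
Op 1: CLOSE 3-4: Q_total=20.00, C_total=6.00, V=3.33; Q3=10.00, Q4=10.00; dissipated=5.333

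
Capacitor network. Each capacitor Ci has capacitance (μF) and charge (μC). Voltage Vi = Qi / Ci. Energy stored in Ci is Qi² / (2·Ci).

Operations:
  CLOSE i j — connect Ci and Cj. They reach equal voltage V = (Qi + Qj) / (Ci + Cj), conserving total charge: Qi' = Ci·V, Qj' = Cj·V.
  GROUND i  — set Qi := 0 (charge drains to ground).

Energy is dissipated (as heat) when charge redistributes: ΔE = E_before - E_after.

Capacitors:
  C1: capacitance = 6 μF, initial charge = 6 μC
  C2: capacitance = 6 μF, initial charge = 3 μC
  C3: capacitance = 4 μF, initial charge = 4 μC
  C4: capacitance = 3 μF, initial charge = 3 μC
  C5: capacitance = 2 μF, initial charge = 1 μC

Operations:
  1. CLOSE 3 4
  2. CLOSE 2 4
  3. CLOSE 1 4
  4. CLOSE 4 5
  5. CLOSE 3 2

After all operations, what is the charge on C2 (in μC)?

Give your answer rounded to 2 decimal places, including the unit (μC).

Initial: C1(6μF, Q=6μC, V=1.00V), C2(6μF, Q=3μC, V=0.50V), C3(4μF, Q=4μC, V=1.00V), C4(3μF, Q=3μC, V=1.00V), C5(2μF, Q=1μC, V=0.50V)
Op 1: CLOSE 3-4: Q_total=7.00, C_total=7.00, V=1.00; Q3=4.00, Q4=3.00; dissipated=0.000
Op 2: CLOSE 2-4: Q_total=6.00, C_total=9.00, V=0.67; Q2=4.00, Q4=2.00; dissipated=0.250
Op 3: CLOSE 1-4: Q_total=8.00, C_total=9.00, V=0.89; Q1=5.33, Q4=2.67; dissipated=0.111
Op 4: CLOSE 4-5: Q_total=3.67, C_total=5.00, V=0.73; Q4=2.20, Q5=1.47; dissipated=0.091
Op 5: CLOSE 3-2: Q_total=8.00, C_total=10.00, V=0.80; Q3=3.20, Q2=4.80; dissipated=0.133
Final charges: Q1=5.33, Q2=4.80, Q3=3.20, Q4=2.20, Q5=1.47

Answer: 4.80 μC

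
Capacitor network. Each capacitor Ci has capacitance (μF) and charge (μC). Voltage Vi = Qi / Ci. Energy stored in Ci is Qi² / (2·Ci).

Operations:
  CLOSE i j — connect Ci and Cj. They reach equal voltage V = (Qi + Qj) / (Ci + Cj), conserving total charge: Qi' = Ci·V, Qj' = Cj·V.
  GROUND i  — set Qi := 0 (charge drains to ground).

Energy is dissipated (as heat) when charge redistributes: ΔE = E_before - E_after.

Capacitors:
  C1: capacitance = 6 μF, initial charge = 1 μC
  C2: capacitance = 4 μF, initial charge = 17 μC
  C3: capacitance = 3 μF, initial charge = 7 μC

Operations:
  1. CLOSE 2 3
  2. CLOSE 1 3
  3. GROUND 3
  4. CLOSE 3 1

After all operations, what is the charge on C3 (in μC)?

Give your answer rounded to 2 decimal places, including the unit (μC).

Initial: C1(6μF, Q=1μC, V=0.17V), C2(4μF, Q=17μC, V=4.25V), C3(3μF, Q=7μC, V=2.33V)
Op 1: CLOSE 2-3: Q_total=24.00, C_total=7.00, V=3.43; Q2=13.71, Q3=10.29; dissipated=3.149
Op 2: CLOSE 1-3: Q_total=11.29, C_total=9.00, V=1.25; Q1=7.52, Q3=3.76; dissipated=10.640
Op 3: GROUND 3: Q3=0; energy lost=2.359
Op 4: CLOSE 3-1: Q_total=7.52, C_total=9.00, V=0.84; Q3=2.51, Q1=5.02; dissipated=1.572
Final charges: Q1=5.02, Q2=13.71, Q3=2.51

Answer: 2.51 μC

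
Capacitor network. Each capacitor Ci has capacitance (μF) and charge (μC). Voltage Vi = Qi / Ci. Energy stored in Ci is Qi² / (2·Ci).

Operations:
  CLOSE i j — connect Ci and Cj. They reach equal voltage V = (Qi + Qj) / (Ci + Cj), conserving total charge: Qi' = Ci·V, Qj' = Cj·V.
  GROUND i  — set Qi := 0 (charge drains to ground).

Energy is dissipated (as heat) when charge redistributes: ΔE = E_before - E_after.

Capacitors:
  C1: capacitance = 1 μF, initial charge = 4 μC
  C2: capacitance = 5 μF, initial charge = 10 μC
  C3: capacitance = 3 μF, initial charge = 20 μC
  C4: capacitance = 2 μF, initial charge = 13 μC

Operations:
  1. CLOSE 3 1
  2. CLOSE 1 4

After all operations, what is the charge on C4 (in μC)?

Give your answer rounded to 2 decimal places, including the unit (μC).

Initial: C1(1μF, Q=4μC, V=4.00V), C2(5μF, Q=10μC, V=2.00V), C3(3μF, Q=20μC, V=6.67V), C4(2μF, Q=13μC, V=6.50V)
Op 1: CLOSE 3-1: Q_total=24.00, C_total=4.00, V=6.00; Q3=18.00, Q1=6.00; dissipated=2.667
Op 2: CLOSE 1-4: Q_total=19.00, C_total=3.00, V=6.33; Q1=6.33, Q4=12.67; dissipated=0.083
Final charges: Q1=6.33, Q2=10.00, Q3=18.00, Q4=12.67

Answer: 12.67 μC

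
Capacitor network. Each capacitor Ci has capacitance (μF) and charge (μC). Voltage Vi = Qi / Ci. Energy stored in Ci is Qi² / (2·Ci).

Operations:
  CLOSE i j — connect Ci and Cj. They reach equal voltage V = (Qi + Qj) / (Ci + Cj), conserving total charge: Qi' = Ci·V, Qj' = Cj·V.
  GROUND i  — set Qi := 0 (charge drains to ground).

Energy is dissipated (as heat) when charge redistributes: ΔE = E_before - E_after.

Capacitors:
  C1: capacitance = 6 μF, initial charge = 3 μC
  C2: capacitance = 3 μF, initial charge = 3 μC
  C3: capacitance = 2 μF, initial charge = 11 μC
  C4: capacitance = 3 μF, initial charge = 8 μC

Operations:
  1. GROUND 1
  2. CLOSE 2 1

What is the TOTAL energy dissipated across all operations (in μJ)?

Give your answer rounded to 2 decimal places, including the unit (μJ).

Initial: C1(6μF, Q=3μC, V=0.50V), C2(3μF, Q=3μC, V=1.00V), C3(2μF, Q=11μC, V=5.50V), C4(3μF, Q=8μC, V=2.67V)
Op 1: GROUND 1: Q1=0; energy lost=0.750
Op 2: CLOSE 2-1: Q_total=3.00, C_total=9.00, V=0.33; Q2=1.00, Q1=2.00; dissipated=1.000
Total dissipated: 1.750 μJ

Answer: 1.75 μJ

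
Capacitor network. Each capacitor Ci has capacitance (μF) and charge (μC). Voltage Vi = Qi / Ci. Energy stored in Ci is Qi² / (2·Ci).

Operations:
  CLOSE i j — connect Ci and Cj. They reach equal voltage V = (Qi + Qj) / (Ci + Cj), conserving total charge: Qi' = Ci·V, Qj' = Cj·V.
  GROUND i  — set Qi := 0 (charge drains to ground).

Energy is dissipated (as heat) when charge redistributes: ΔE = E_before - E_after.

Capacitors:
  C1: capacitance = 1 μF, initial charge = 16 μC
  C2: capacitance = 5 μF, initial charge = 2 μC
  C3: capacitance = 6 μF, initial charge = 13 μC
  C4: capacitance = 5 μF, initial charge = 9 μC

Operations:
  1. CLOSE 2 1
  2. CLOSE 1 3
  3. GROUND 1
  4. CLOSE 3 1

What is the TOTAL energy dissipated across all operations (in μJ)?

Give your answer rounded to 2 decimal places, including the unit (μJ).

Answer: 106.55 μJ

Derivation:
Initial: C1(1μF, Q=16μC, V=16.00V), C2(5μF, Q=2μC, V=0.40V), C3(6μF, Q=13μC, V=2.17V), C4(5μF, Q=9μC, V=1.80V)
Op 1: CLOSE 2-1: Q_total=18.00, C_total=6.00, V=3.00; Q2=15.00, Q1=3.00; dissipated=101.400
Op 2: CLOSE 1-3: Q_total=16.00, C_total=7.00, V=2.29; Q1=2.29, Q3=13.71; dissipated=0.298
Op 3: GROUND 1: Q1=0; energy lost=2.612
Op 4: CLOSE 3-1: Q_total=13.71, C_total=7.00, V=1.96; Q3=11.76, Q1=1.96; dissipated=2.239
Total dissipated: 106.549 μJ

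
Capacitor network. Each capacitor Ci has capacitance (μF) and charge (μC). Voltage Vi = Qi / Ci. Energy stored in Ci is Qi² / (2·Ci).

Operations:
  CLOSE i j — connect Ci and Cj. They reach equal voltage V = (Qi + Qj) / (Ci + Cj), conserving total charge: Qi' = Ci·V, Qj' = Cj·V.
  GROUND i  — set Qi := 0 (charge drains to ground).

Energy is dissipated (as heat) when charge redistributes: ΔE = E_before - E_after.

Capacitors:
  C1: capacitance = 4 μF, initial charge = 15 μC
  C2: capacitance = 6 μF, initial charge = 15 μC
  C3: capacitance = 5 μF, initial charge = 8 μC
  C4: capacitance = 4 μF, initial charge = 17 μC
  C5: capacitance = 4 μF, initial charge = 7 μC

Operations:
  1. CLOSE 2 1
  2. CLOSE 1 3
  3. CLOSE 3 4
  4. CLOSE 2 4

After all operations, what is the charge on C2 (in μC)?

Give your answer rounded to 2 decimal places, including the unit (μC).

Answer: 18.30 μC

Derivation:
Initial: C1(4μF, Q=15μC, V=3.75V), C2(6μF, Q=15μC, V=2.50V), C3(5μF, Q=8μC, V=1.60V), C4(4μF, Q=17μC, V=4.25V), C5(4μF, Q=7μC, V=1.75V)
Op 1: CLOSE 2-1: Q_total=30.00, C_total=10.00, V=3.00; Q2=18.00, Q1=12.00; dissipated=1.875
Op 2: CLOSE 1-3: Q_total=20.00, C_total=9.00, V=2.22; Q1=8.89, Q3=11.11; dissipated=2.178
Op 3: CLOSE 3-4: Q_total=28.11, C_total=9.00, V=3.12; Q3=15.62, Q4=12.49; dissipated=4.569
Op 4: CLOSE 2-4: Q_total=30.49, C_total=10.00, V=3.05; Q2=18.30, Q4=12.20; dissipated=0.018
Final charges: Q1=8.89, Q2=18.30, Q3=15.62, Q4=12.20, Q5=7.00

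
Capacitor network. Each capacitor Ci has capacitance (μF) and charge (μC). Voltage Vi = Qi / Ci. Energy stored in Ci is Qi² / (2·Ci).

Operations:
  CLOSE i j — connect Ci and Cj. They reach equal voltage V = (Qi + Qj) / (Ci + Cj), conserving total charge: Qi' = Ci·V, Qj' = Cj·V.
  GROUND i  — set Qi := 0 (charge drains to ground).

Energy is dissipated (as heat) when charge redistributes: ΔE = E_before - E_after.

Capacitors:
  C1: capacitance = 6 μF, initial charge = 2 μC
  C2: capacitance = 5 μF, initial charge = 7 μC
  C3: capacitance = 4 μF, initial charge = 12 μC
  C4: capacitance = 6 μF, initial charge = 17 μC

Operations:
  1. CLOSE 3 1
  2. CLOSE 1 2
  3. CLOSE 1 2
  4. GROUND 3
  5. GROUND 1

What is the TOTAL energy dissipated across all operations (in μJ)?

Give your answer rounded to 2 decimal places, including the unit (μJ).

Initial: C1(6μF, Q=2μC, V=0.33V), C2(5μF, Q=7μC, V=1.40V), C3(4μF, Q=12μC, V=3.00V), C4(6μF, Q=17μC, V=2.83V)
Op 1: CLOSE 3-1: Q_total=14.00, C_total=10.00, V=1.40; Q3=5.60, Q1=8.40; dissipated=8.533
Op 2: CLOSE 1-2: Q_total=15.40, C_total=11.00, V=1.40; Q1=8.40, Q2=7.00; dissipated=0.000
Op 3: CLOSE 1-2: Q_total=15.40, C_total=11.00, V=1.40; Q1=8.40, Q2=7.00; dissipated=0.000
Op 4: GROUND 3: Q3=0; energy lost=3.920
Op 5: GROUND 1: Q1=0; energy lost=5.880
Total dissipated: 18.333 μJ

Answer: 18.33 μJ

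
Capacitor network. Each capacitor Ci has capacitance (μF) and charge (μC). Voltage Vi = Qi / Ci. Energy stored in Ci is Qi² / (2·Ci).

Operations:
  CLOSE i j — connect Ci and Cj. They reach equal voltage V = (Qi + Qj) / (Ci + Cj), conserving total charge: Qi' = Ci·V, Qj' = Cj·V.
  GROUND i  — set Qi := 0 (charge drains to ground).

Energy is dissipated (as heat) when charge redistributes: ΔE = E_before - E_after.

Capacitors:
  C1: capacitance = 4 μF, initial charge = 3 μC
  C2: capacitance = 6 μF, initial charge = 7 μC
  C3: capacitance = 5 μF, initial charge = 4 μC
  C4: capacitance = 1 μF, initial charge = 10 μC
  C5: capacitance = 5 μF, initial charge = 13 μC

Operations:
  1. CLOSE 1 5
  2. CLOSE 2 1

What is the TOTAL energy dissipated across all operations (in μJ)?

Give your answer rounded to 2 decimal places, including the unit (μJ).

Initial: C1(4μF, Q=3μC, V=0.75V), C2(6μF, Q=7μC, V=1.17V), C3(5μF, Q=4μC, V=0.80V), C4(1μF, Q=10μC, V=10.00V), C5(5μF, Q=13μC, V=2.60V)
Op 1: CLOSE 1-5: Q_total=16.00, C_total=9.00, V=1.78; Q1=7.11, Q5=8.89; dissipated=3.803
Op 2: CLOSE 2-1: Q_total=14.11, C_total=10.00, V=1.41; Q2=8.47, Q1=5.64; dissipated=0.448
Total dissipated: 4.251 μJ

Answer: 4.25 μJ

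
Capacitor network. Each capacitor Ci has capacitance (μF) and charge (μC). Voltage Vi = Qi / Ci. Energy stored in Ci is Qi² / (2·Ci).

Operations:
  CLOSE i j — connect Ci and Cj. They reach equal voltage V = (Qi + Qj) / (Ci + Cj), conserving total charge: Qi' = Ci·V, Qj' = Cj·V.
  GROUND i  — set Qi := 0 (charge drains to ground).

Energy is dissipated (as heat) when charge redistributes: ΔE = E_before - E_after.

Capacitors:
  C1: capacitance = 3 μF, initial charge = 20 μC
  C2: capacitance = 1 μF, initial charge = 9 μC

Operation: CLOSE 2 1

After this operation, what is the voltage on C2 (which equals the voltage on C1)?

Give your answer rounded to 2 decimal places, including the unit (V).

Answer: 7.25 V

Derivation:
Initial: C1(3μF, Q=20μC, V=6.67V), C2(1μF, Q=9μC, V=9.00V)
Op 1: CLOSE 2-1: Q_total=29.00, C_total=4.00, V=7.25; Q2=7.25, Q1=21.75; dissipated=2.042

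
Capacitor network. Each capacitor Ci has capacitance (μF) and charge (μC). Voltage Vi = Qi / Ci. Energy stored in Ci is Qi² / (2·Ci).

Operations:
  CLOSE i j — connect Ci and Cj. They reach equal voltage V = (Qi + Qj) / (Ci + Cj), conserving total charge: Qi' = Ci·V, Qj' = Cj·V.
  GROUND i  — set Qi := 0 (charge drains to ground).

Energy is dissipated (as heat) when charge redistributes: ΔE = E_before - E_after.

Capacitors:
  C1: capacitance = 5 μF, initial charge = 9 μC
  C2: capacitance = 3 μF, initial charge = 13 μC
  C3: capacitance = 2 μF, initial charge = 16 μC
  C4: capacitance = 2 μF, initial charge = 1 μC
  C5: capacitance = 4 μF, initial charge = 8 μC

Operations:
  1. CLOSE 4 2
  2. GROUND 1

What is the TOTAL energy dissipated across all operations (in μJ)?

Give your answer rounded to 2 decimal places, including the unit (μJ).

Initial: C1(5μF, Q=9μC, V=1.80V), C2(3μF, Q=13μC, V=4.33V), C3(2μF, Q=16μC, V=8.00V), C4(2μF, Q=1μC, V=0.50V), C5(4μF, Q=8μC, V=2.00V)
Op 1: CLOSE 4-2: Q_total=14.00, C_total=5.00, V=2.80; Q4=5.60, Q2=8.40; dissipated=8.817
Op 2: GROUND 1: Q1=0; energy lost=8.100
Total dissipated: 16.917 μJ

Answer: 16.92 μJ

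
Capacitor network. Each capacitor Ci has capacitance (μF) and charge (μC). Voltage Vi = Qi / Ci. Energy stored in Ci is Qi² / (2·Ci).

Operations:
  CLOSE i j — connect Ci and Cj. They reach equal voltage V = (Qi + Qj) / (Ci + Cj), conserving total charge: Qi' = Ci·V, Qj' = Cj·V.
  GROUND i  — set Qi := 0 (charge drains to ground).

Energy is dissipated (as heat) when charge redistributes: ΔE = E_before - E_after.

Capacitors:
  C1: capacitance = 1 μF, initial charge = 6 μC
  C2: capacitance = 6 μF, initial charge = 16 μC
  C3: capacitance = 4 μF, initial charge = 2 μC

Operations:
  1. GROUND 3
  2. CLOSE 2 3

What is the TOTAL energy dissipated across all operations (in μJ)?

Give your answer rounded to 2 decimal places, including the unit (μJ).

Answer: 9.03 μJ

Derivation:
Initial: C1(1μF, Q=6μC, V=6.00V), C2(6μF, Q=16μC, V=2.67V), C3(4μF, Q=2μC, V=0.50V)
Op 1: GROUND 3: Q3=0; energy lost=0.500
Op 2: CLOSE 2-3: Q_total=16.00, C_total=10.00, V=1.60; Q2=9.60, Q3=6.40; dissipated=8.533
Total dissipated: 9.033 μJ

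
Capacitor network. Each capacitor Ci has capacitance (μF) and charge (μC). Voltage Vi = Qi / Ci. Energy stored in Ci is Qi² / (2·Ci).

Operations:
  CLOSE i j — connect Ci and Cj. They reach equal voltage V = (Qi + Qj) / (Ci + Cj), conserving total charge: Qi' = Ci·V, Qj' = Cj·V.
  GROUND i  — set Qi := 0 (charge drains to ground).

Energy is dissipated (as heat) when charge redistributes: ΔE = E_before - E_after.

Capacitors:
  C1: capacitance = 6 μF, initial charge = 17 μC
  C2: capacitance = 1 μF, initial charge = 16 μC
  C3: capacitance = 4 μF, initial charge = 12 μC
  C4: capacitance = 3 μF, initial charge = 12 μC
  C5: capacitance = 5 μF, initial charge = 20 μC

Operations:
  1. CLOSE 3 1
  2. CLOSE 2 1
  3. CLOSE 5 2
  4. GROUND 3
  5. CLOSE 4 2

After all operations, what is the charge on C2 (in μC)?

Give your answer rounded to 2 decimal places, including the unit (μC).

Initial: C1(6μF, Q=17μC, V=2.83V), C2(1μF, Q=16μC, V=16.00V), C3(4μF, Q=12μC, V=3.00V), C4(3μF, Q=12μC, V=4.00V), C5(5μF, Q=20μC, V=4.00V)
Op 1: CLOSE 3-1: Q_total=29.00, C_total=10.00, V=2.90; Q3=11.60, Q1=17.40; dissipated=0.033
Op 2: CLOSE 2-1: Q_total=33.40, C_total=7.00, V=4.77; Q2=4.77, Q1=28.63; dissipated=73.547
Op 3: CLOSE 5-2: Q_total=24.77, C_total=6.00, V=4.13; Q5=20.64, Q2=4.13; dissipated=0.248
Op 4: GROUND 3: Q3=0; energy lost=16.820
Op 5: CLOSE 4-2: Q_total=16.13, C_total=4.00, V=4.03; Q4=12.10, Q2=4.03; dissipated=0.006
Final charges: Q1=28.63, Q2=4.03, Q3=0.00, Q4=12.10, Q5=20.64

Answer: 4.03 μC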